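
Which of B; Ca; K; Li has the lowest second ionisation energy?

The second ionization energy removes an electron from the +1 ion. For each element: B⁺ still has 2 valence electrons; Ca⁺ still has 1 valence electron; K⁺ is the bare [Ar] core; Li⁺ is the bare [He] core.
Core electrons are held far more tightly than valence electrons, so K and Li top the IE_2 order.
Valence configurations: B⁺ [He]2s², Ca⁺ [Ar]4s¹.
Tabulated IE_2 (kJ/mol): B 2427, Ca 1145, K 3052, Li 7298.
Hence IE_2: Ca < B < K < Li.

Ca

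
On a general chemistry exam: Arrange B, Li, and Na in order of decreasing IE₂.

Li > Na > B

After 1 electron has been removed, what remains? B⁺ still has 2 valence electrons; Li⁺ is the bare [He] core; Na⁺ is the bare [Ne] core.
Pulling an electron out of a noble-gas core costs far more than removing a remaining valence electron, so Na and Li sit at the high end of IE_2.
The numbers (kJ/mol): B 2427, Li 7298, Na 4562.
Hence IE_2: B < Na < Li.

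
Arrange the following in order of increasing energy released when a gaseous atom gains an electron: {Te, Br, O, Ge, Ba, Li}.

Li is in period 2, group 1; O is in period 2, group 16; Ge is in period 4, group 14; Br is in period 4, group 17; Te is in period 5, group 16; Ba is in period 6, group 2.
Atoms with high Z_eff and room in the valence shell (especially the halogens) have the most exothermic electron affinities.
Here both period and group differ, so the two effects have to be weighed against each other.
Li > Ba: period and group pull opposite ways; the down-group shift dominates (60 vs 14 kJ/mol).
Ge > Li: period and group pull opposite ways; the across-period shift dominates (119 vs 60 kJ/mol).
O > Ge: both effects reinforce here, so O is clearly the higher of the two.
Te > O: this pair runs against the simple trend — see the exception note.
Br > Te: both effects reinforce here, so Br is clearly the higher of the two.
Note the exception: Te has a higher electron affinity than O, contrary to the simple trend — O's compact 2p subshell gives strong electron–electron repulsion on the added electron.
Tabulated electron affinity (kJ/mol): Li 60, O 141, Ge 119, Br 325, Te 190, Ba 14.
So from lowest to highest: Ba < Li < Ge < O < Te < Br.

Ba < Li < Ge < O < Te < Br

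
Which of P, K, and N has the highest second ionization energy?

IE_2 is the cost of taking one more electron from the +1 cation: P⁺ still has 4 valence electrons; K⁺ is the bare [Ar] core; N⁺ still has 4 valence electrons.
Breaking into a closed-shell core is much more expensive than removing a leftover valence electron — K has the largest IE_2 here.
Valence configurations: P⁺ [Ne]3s²3p², N⁺ [He]2s²2p².
Approximate IE_2 values (kJ/mol): P 1907, K 3052, N 2856.
So the second ionization energies run P < N < K.

K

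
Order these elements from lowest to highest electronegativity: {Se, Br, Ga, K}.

K < Ga < Se < Br

K is in period 4, group 1; Ga is in period 4, group 13; Se is in period 4, group 16; Br is in period 4, group 17.
Smaller atoms with higher effective nuclear charge are more electronegative.
All lie in period 4, so electronegativity increases left to right.
So from lowest to highest: K < Ga < Se < Br.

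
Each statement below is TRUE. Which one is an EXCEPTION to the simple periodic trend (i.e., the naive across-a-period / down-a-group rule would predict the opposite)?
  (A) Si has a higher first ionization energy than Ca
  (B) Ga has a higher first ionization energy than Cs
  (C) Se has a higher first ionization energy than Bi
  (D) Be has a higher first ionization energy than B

The general trend: first ionization energy increases across a period and decreases down a group.
(A) Si (period 3, group 14) vs Ca (period 4, group 2): the stated order agrees with the simple trend.
(B) Ga (period 4, group 13) vs Cs (period 6, group 1): the stated order agrees with the simple trend.
(C) Se (period 4, group 16) vs Bi (period 6, group 15): the stated order agrees with the simple trend.
(D) Be (period 2, group 2) vs B (period 2, group 13): the stated order contradicts the simple trend.
The exception is (D): removing B's lone 2p electron is easier than breaking Be's filled 2s².

(D)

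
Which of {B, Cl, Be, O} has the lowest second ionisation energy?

After 1 electron has been removed, what remains? B⁺ still has 2 valence electrons; Cl⁺ still has 6 valence electrons; Be⁺ still has 1 valence electron; O⁺ still has 5 valence electrons.
All are still removing valence electrons, so compare the +1 ions as you would atoms: IE_2 generally rises across a period (higher Z_eff) and falls down a group (larger shell), subject to the usual subshell exceptions.
Valence configurations: B⁺ [He]2s², Cl⁺ [Ne]3s²3p⁴, Be⁺ [He]2s¹, O⁺ [He]2s²2p³.
The numbers (kJ/mol): B 2427, Cl 2298, Be 1757, O 3388.
Putting it together, IE_2: Be < Cl < B < O.

Be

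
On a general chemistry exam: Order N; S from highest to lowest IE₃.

After 2 electrons have been removed, what remains? N²⁺ still has 3 valence electrons; S²⁺ still has 4 valence electrons.
All are still removing valence electrons, so compare the +2 ions as you would atoms: IE_3 generally rises across a period (higher Z_eff) and falls down a group (larger shell), subject to the usual subshell exceptions.
Valence configurations: N²⁺ [He]2s²2p¹, S²⁺ [Ne]3s²3p².
The numbers (kJ/mol): N 4578, S 3357.
Overall IE_3 order: S < N.

N > S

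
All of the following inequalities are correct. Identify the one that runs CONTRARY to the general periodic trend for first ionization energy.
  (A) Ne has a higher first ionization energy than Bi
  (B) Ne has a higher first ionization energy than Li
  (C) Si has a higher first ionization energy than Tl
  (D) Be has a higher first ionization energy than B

The general trend: first ionization energy increases across a period and decreases down a group.
(A) Ne (period 2, group 18) vs Bi (period 6, group 15): the stated order agrees with the simple trend.
(B) Ne (period 2, group 18) vs Li (period 2, group 1): the stated order agrees with the simple trend.
(C) Si (period 3, group 14) vs Tl (period 6, group 13): the stated order agrees with the simple trend.
(D) Be (period 2, group 2) vs B (period 2, group 13): the stated order contradicts the simple trend.
The exception is (D): removing B's lone 2p electron is easier than breaking Be's filled 2s².

(D)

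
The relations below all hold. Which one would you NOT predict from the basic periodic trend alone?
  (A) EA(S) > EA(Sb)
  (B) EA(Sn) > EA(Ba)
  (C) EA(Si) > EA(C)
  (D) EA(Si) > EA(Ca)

The general trend: electron affinity increases across a period and decreases down a group.
(A) S (period 3, group 16) vs Sb (period 5, group 15): the stated order agrees with the simple trend.
(B) Sn (period 5, group 14) vs Ba (period 6, group 2): the stated order agrees with the simple trend.
(C) Si (period 3, group 14) vs C (period 2, group 14): the stated order contradicts the simple trend.
(D) Si (period 3, group 14) vs Ca (period 4, group 2): the stated order agrees with the simple trend.
The exception is (C): Si's larger, more diffuse 3p orbitals accept an added electron slightly more readily than C's compact 2p.

(C)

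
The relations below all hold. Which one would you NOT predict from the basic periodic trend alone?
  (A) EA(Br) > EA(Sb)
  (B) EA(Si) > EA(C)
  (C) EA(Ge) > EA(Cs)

The general trend: electron affinity increases across a period and decreases down a group.
(A) Br (period 4, group 17) vs Sb (period 5, group 15): the stated order agrees with the simple trend.
(B) Si (period 3, group 14) vs C (period 2, group 14): the stated order contradicts the simple trend.
(C) Ge (period 4, group 14) vs Cs (period 6, group 1): the stated order agrees with the simple trend.
The exception is (B): Si's larger, more diffuse 3p orbitals accept an added electron slightly more readily than C's compact 2p.

(B)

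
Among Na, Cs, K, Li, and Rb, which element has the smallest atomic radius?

Moving right in a period, electrons are added to the same shell under a stronger nuclear pull, so atoms get smaller; moving down, a new shell is opened and atoms get larger.
All are in group 1, so atomic radius increases down the group.
The smallest atomic radius among these belongs to Li.

Li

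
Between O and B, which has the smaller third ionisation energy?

B

Consider each +2 ion: O²⁺ still has 4 valence electrons; B²⁺ still has 1 valence electron.
All are still removing valence electrons, so compare the +2 ions as you would atoms: IE_3 generally rises across a period (higher Z_eff) and falls down a group (larger shell), subject to the usual subshell exceptions.
Valence configurations: O²⁺ [He]2s²2p², B²⁺ [He]2s¹.
Tabulated IE_3 (kJ/mol): O 5300, B 3660.
Putting it together, IE_3: B < O.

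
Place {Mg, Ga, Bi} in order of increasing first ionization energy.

Ga < Bi < Mg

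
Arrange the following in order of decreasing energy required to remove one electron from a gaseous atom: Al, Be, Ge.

Be, Ge, Al

Be is in period 2, group 2; Al is in period 3, group 13; Ge is in period 4, group 14.
First ionization energy rises across a period (greater Z_eff holds electrons more tightly) and falls down a group (valence electrons are farther from the nucleus).
These sit on a diagonal, where the across-period and down-group effects partly cancel.
Ge > Al: the two effects oppose for this pair; the across-period effect wins (762 vs 578 kJ/mol).
Be > Ge: the two effects oppose for this pair; the down-group effect wins (900 vs 762 kJ/mol).
For reference (kJ/mol): Be 900, Al 578, Ge 762.
So from highest to lowest: Be > Ge > Al.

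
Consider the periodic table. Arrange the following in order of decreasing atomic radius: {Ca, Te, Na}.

Na is in period 3, group 1; Ca is in period 4, group 2; Te is in period 5, group 16.
Across a period the added protons contract the valence shell; down a group each new principal shell makes the atom larger.
Here both period and group differ, so the two effects have to be weighed against each other.
Na > Te: the two effects oppose for this pair; the across-period effect wins (155 vs 136 pm).
Ca > Na: period and group pull opposite ways; the down-group shift dominates (171 vs 155 pm).
Approximate values (pm): Na 155, Ca 171, Te 136.
So from largest to smallest: Ca > Na > Te.

Ca, Na, Te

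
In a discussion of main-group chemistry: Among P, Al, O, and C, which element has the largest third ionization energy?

After 2 electrons have been removed, what remains? P²⁺ still has 3 valence electrons; Al²⁺ still has 1 valence electron; O²⁺ still has 4 valence electrons; C²⁺ still has 2 valence electrons.
All are still removing valence electrons, so compare the +2 ions as you would atoms: IE_3 generally rises across a period (higher Z_eff) and falls down a group (larger shell), subject to the usual subshell exceptions.
Valence configurations: P²⁺ [Ne]3s²3p¹, Al²⁺ [Ne]3s¹, O²⁺ [He]2s²2p², C²⁺ [He]2s².
Tabulated IE_3 (kJ/mol): P 2914, Al 2745, O 5300, C 4620.
Putting it together, IE_3: Al < P < C < O.

O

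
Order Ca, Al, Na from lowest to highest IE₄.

Ca, Na, Al

Consider each +3 ion: Ca³⁺ is already 1 electron into the core; Al³⁺ is the bare [Ne] core; Na³⁺ is already 2 electrons into the core.
All of these are removing an electron from a noble-gas core or deeper; the smaller core (lower principal quantum number) is held far more tightly, and within a period the higher nuclear charge binds the same core more tightly.
Approximate IE_4 values (kJ/mol): Ca 6491, Al 11577, Na 9543.
Putting it together, IE_4: Ca < Na < Al.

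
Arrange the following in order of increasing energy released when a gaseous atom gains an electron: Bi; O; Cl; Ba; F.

Ba, Bi, O, F, Cl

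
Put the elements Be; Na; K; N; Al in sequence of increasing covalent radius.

N < Be < Al < Na < K

Radius decreases left→right (rising Z_eff, same n) and increases top→bottom (higher n).
Neither a single period nor a single group — weigh both effects.
Be > N: Be lies to the left of N in period 2, so the across-period effect alone puts Be larger.
Al > Be: the two effects oppose for this pair; the down-group effect wins (126 vs 102 pm).
Na > Al: Na lies to the left of Al in period 3, so the across-period effect alone puts Na larger.
K > Na: they share group 1; the group trend gives K the larger value.
Approximate values (pm): Be 102, N 71, Na 155, Al 126, K 196.
So from smallest to largest: N < Be < Al < Na < K.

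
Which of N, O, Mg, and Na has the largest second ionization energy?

IE_2 is the cost of taking one more electron from the +1 cation: N⁺ still has 4 valence electrons; O⁺ still has 5 valence electrons; Mg⁺ still has 1 valence electron; Na⁺ is the bare [Ne] core.
Breaking into a closed-shell core is much more expensive than removing a leftover valence electron — Na has the largest IE_2 here.
Valence configurations: N⁺ [He]2s²2p², O⁺ [He]2s²2p³, Mg⁺ [Ne]3s¹.
Tabulated IE_2 (kJ/mol): N 2856, O 3388, Mg 1451, Na 4562.
Putting it together, IE_2: Mg < N < O < Na.

Na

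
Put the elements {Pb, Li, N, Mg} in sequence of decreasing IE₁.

N > Mg > Pb > Li

IE₁ increases left→right with effective nuclear charge and decreases top→bottom as the valence shell moves farther out.
Neither a single period nor a single group — weigh both effects.
Pb > Li: period and group pull opposite ways; the across-period shift dominates (716 vs 520 kJ/mol).
Mg > Pb: the two effects oppose for this pair; the down-group effect wins (738 vs 716 kJ/mol).
N > Mg: relative to Mg, both the across-period and down-group shifts push N's first ionization energy up.
For reference (kJ/mol): Li 520, N 1402, Mg 738, Pb 716.
So from highest to lowest: N > Mg > Pb > Li.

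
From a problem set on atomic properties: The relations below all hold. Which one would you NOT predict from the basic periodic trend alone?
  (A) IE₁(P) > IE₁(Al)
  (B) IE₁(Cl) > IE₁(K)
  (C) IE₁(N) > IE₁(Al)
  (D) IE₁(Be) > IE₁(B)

(D)

The general trend: first ionisation energy increases across a period and decreases down a group.
(A) P (period 3, group 15) vs Al (period 3, group 13): the stated order agrees with the simple trend.
(B) Cl (period 3, group 17) vs K (period 4, group 1): the stated order agrees with the simple trend.
(C) N (period 2, group 15) vs Al (period 3, group 13): the stated order agrees with the simple trend.
(D) Be (period 2, group 2) vs B (period 2, group 13): the stated order contradicts the simple trend.
The exception is (D): removing B's lone 2p electron is easier than breaking Be's filled 2s².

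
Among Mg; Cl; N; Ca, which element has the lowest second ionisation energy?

Ca

After 1 electron has been removed, what remains? Mg⁺ still has 1 valence electron; Cl⁺ still has 6 valence electrons; N⁺ still has 4 valence electrons; Ca⁺ still has 1 valence electron.
All are still removing valence electrons, so compare the +1 ions as you would atoms: IE_2 generally rises across a period (higher Z_eff) and falls down a group (larger shell), subject to the usual subshell exceptions.
Valence configurations: Mg⁺ [Ne]3s¹, Cl⁺ [Ne]3s²3p⁴, N⁺ [He]2s²2p², Ca⁺ [Ar]4s¹.
Tabulated IE_2 (kJ/mol): Mg 1451, Cl 2298, N 2856, Ca 1145.
So the second ionization energies run Ca < Mg < Cl < N.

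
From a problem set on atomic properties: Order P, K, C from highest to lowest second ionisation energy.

K > C > P

Consider each +1 ion: P⁺ still has 4 valence electrons; K⁺ is the bare [Ar] core; C⁺ still has 3 valence electrons.
Core electrons are held far more tightly than valence electrons, so K tops the IE_2 order.
Valence configurations: P⁺ [Ne]3s²3p², C⁺ [He]2s²2p¹.
Tabulated IE_2 (kJ/mol): P 1907, K 3052, C 2353.
Putting it together, IE_2: P < C < K.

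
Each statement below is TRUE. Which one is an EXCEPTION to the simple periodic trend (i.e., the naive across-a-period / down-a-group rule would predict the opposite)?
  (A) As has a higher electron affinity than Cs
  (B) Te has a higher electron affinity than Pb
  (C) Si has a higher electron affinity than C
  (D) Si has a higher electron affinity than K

(C)

The general trend: electron affinity increases across a period and decreases down a group.
(A) As (period 4, group 15) vs Cs (period 6, group 1): the stated order agrees with the simple trend.
(B) Te (period 5, group 16) vs Pb (period 6, group 14): the stated order agrees with the simple trend.
(C) Si (period 3, group 14) vs C (period 2, group 14): the stated order contradicts the simple trend.
(D) Si (period 3, group 14) vs K (period 4, group 1): the stated order agrees with the simple trend.
The exception is (C): Si's larger, more diffuse 3p orbitals accept an added electron slightly more readily than C's compact 2p.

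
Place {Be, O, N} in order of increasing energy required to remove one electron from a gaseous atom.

Be < O < N

IE₁ increases left→right with effective nuclear charge and decreases top→bottom as the valence shell moves farther out.
All lie in period 2; the across-period trend (first ionization energy increases left to right) applies, with the exception below.
Note the exception: N has a higher first ionization energy than O, contrary to the simple trend — pairing an electron in O's 2p⁴ costs repulsion energy, so O ionizes more easily than half-filled N (2p³).
Approximate values (kJ/mol): Be 900, N 1402, O 1314.
So from lowest to highest: Be < O < N.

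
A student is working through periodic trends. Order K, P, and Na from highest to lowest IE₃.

Na > K > P

IE_3 is the cost of taking one more electron from the +2 cation: K²⁺ is already 1 electron into the core; P²⁺ still has 3 valence electrons; Na²⁺ is already 1 electron into the core.
Core electrons are held far more tightly than valence electrons, so K and Na top the IE_3 order.
The numbers (kJ/mol): K 4420, P 2914, Na 6910.
So the third ionization energies run P < K < Na.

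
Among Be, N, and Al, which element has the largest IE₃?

IE_3 is the cost of taking one more electron from the +2 cation: Be²⁺ is the bare [He] core; N²⁺ still has 3 valence electrons; Al²⁺ still has 1 valence electron.
Pulling an electron out of a noble-gas core costs far more than removing a remaining valence electron, so Be sits at the high end of IE_3.
Valence configurations: N²⁺ [He]2s²2p¹, Al²⁺ [Ne]3s¹.
Tabulated IE_3 (kJ/mol): Be 14849, N 4578, Al 2745.
Hence IE_3: Al < N < Be.

Be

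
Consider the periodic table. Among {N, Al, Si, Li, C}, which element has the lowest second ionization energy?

Si

Consider each +1 ion: N⁺ still has 4 valence electrons; Al⁺ still has 2 valence electrons; Si⁺ still has 3 valence electrons; Li⁺ is the bare [He] core; C⁺ still has 3 valence electrons.
Core electrons are held far more tightly than valence electrons, so Li tops the IE_2 order.
Valence configurations: N⁺ [He]2s²2p², Al⁺ [Ne]3s², Si⁺ [Ne]3s²3p¹, C⁺ [He]2s²2p¹.
Si⁺ loses a lone 3p electron whereas Al⁺ must break into a filled 3s² pair, so IE_2(Al) > IE_2(Si) even though Si has the higher nuclear charge.
Tabulated IE_2 (kJ/mol): N 2856, Al 1817, Si 1577, Li 7298, C 2353.
Putting it together, IE_2: Si < Al < C < N < Li.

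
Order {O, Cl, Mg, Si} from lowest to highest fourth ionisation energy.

After 3 electrons have been removed, what remains? O³⁺ still has 3 valence electrons; Cl³⁺ still has 4 valence electrons; Mg³⁺ is already 1 electron into the core; Si³⁺ still has 1 valence electron.
Pulling an electron out of a noble-gas core costs far more than removing a remaining valence electron, so Mg sits at the high end of IE_4.
Valence configurations: O³⁺ [He]2s²2p¹, Cl³⁺ [Ne]3s²3p², Si³⁺ [Ne]3s¹.
The numbers (kJ/mol): O 7469, Cl 5159, Mg 10543, Si 4356.
So the fourth ionization energies run Si < Cl < O < Mg.

Si, Cl, O, Mg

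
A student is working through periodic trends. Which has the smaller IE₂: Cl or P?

P

The second ionization energy removes an electron from the +1 ion. For each element: Cl⁺ still has 6 valence electrons; P⁺ still has 4 valence electrons.
All are still removing valence electrons, so compare the +1 ions as you would atoms: IE_2 generally rises across a period (higher Z_eff) and falls down a group (larger shell), subject to the usual subshell exceptions.
Valence configurations: Cl⁺ [Ne]3s²3p⁴, P⁺ [Ne]3s²3p².
The numbers (kJ/mol): Cl 2298, P 1907.
Putting it together, IE_2: P < Cl.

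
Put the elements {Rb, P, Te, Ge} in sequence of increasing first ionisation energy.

First ionization energy rises across a period (greater Z_eff holds electrons more tightly) and falls down a group (valence electrons are farther from the nucleus).
Here both period and group differ, so the two effects have to be weighed against each other.
Ge > Rb: relative to Rb, both the across-period and down-group shifts push Ge's first ionization energy up.
Te > Ge: the two effects oppose for this pair; the across-period effect wins (869 vs 762 kJ/mol).
P > Te: period and group pull opposite ways; the down-group shift dominates (1012 vs 869 kJ/mol).
Approximate values (kJ/mol): P 1012, Ge 762, Rb 403, Te 869.
So from lowest to highest: Rb < Ge < Te < P.

Rb < Ge < Te < P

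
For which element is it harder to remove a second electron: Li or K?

Li

IE_2 is the cost of taking one more electron from the +1 cation: Li⁺ is the bare [He] core; K⁺ is the bare [Ar] core.
All of these are removing an electron from a noble-gas core or deeper; the smaller core (lower principal quantum number) is held far more tightly, and within a period the higher nuclear charge binds the same core more tightly.
Tabulated IE_2 (kJ/mol): Li 7298, K 3052.
Putting it together, IE_2: K < Li.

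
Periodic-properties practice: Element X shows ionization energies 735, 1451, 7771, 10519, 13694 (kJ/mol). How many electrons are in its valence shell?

Look for the largest jump between consecutive ionization energies: IE3/IE2 ≈ 5.4, far larger than any earlier ratio.
That jump marks the point where a core electron is being removed. So the atom has 2 valence electrons.

2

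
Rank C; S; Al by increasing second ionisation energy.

Al, S, C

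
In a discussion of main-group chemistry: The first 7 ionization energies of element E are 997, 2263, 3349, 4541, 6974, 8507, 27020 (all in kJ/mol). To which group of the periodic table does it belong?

Group 16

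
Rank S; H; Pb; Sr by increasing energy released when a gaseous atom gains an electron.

Sr < Pb < H < S

H is in period 1, group 1; S is in period 3, group 16; Sr is in period 5, group 2; Pb is in period 6, group 14.
Adding an electron releases more energy for atoms nearer the top right (short of the noble gases).
Neither a single period nor a single group — weigh both effects.
Pb > Sr: the two effects oppose for this pair; the across-period effect wins (35 vs 5 kJ/mol).
H > Pb: period and group pull opposite ways; the down-group shift dominates (73 vs 35 kJ/mol).
S > H: period and group pull opposite ways; the across-period shift dominates (200 vs 73 kJ/mol).
For reference (kJ/mol): H 73, S 200, Sr 5, Pb 35.
So from lowest to highest: Sr < Pb < H < S.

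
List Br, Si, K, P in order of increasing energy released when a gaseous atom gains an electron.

Si is in period 3, group 14; P is in period 3, group 15; K is in period 4, group 1; Br is in period 4, group 17.
EA tends to increase across a period and decrease down a group, though the pattern is less regular than for IE or radius.
Neither a single period nor a single group — weigh both effects.
P > K: both effects reinforce here, so P is clearly the higher of the two.
Si > P: this pair runs against the simple trend — see the exception note.
Br > Si: the two effects oppose for this pair; the across-period effect wins (325 vs 134 kJ/mol).
Note the exception: Si has a higher electron affinity than P, contrary to the simple trend — adding an electron to P's half-filled 3p³ is unfavourable, so Si (3p²) has the more exothermic EA.
Approximate values (kJ/mol): Si 134, P 72, K 48, Br 325.
So from lowest to highest: K < P < Si < Br.

K < P < Si < Br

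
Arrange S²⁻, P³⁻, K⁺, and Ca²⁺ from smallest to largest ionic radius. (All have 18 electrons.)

All of these have 18 electrons, so size is governed by nuclear charge alone: the more protons, the stronger the pull on the same electron cloud, and the smaller the ion.
Nuclear charges: Ca²⁺ (Z=20), K⁺ (Z=19), S²⁻ (Z=16), P³⁻ (Z=15).
Smallest to largest: Ca²⁺ < K⁺ < S²⁻ < P³⁻.

Ca²⁺ < K⁺ < S²⁻ < P³⁻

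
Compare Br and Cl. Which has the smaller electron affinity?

Cl is in period 3, group 17; Br is in period 4, group 17.
Electron affinity generally becomes more exothermic across a period toward the halogens and less exothermic down a group.
All are in group 17, so electron affinity increases up the group.
So Br has the smaller electron affinity (Br < Cl).

Br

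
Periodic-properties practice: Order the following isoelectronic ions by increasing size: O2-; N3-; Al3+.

All of these have 10 electrons, so size is governed by nuclear charge alone: the more protons, the stronger the pull on the same electron cloud, and the smaller the ion.
Nuclear charges: Al3+ (Z=13), O2- (Z=8), N3- (Z=7).
Smallest to largest: Al3+ < O2- < N3-.

Al3+ < O2- < N3-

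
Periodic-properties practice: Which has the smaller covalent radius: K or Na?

Na

Na is in period 3, group 1; K is in period 4, group 1.
Moving right in a period, electrons are added to the same shell under a stronger nuclear pull, so atoms get smaller; moving down, a new shell is opened and atoms get larger.
All are in group 1, so atomic radius increases down the group.
So Na has the smaller covalent radius (Na < K).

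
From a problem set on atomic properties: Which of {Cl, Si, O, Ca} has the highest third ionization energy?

O

Consider each +2 ion: Cl²⁺ still has 5 valence electrons; Si²⁺ still has 2 valence electrons; O²⁺ still has 4 valence electrons; Ca²⁺ is the bare [Ar] core.
Usually core removal costs more than valence removal, but here the competition is close: a tightly held n=2 valence electron can cost more to remove than an n=3 core electron, so the actual values have to decide it.
Valence configurations: Cl²⁺ [Ne]3s²3p³, Si²⁺ [Ne]3s², O²⁺ [He]2s²2p².
The numbers (kJ/mol): Cl 3822, Si 3232, O 5300, Ca 4912.
So the third ionization energies run Si < Cl < Ca < O.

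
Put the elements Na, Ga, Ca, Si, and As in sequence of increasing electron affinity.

Na is in period 3, group 1; Si is in period 3, group 14; Ca is in period 4, group 2; Ga is in period 4, group 13; As is in period 4, group 15.
Electron affinity generally becomes more exothermic across a period toward the halogens and less exothermic down a group.
These span different periods and groups, so the two trends combine.
Ga > Ca: Ga lies to the right of Ca in period 4, so the across-period effect alone puts Ga higher.
Na > Ga: period and group pull opposite ways; the down-group shift dominates (53 vs 29 kJ/mol).
As > Na: the two effects oppose for this pair; the across-period effect wins (78 vs 53 kJ/mol).
Si > As: period and group pull opposite ways; the down-group shift dominates (134 vs 78 kJ/mol).
Tabulated electron affinity (kJ/mol): Na 53, Si 134, Ca 2, Ga 29, As 78.
So from lowest to highest: Ca < Ga < Na < As < Si.

Ca < Ga < Na < As < Si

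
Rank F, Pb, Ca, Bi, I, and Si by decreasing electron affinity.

Electron affinity generally becomes more exothermic across a period toward the halogens and less exothermic down a group.
Neither a single period nor a single group — weigh both effects.
Pb > Ca: period and group pull opposite ways; the across-period shift dominates (35 vs 2 kJ/mol).
Bi > Pb: both are in period 6; the period trend gives Bi the larger value.
Si > Bi: the two effects oppose for this pair; the down-group effect wins (134 vs 91 kJ/mol).
I > Si: period and group pull opposite ways; the across-period shift dominates (295 vs 134 kJ/mol).
F > I: F sits above I in group 17, so the down-group effect alone puts F higher.
Approximate values (kJ/mol): F 328, Si 134, Ca 2, I 295, Pb 35, Bi 91.
So from highest to lowest: F > I > Si > Bi > Pb > Ca.

F > I > Si > Bi > Pb > Ca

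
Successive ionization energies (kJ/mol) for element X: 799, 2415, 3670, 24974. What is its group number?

Group 13

Look for the largest jump between consecutive ionization energies: IE4/IE3 ≈ 6.8, far larger than any earlier ratio.
That jump marks the point where a core electron is being removed. So the atom has 3 valence electrons.
A main-group element with 3 valence electrons is in group 13.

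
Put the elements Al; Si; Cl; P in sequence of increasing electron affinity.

Al is in period 3, group 13; Si is in period 3, group 14; P is in period 3, group 15; Cl is in period 3, group 17.
Adding an electron releases more energy for atoms nearer the top right (short of the noble gases).
All lie in period 3; the across-period trend (electron affinity increases left to right) applies, with the exception below.
Note the exception: Si has a higher electron affinity than P, contrary to the simple trend — adding an electron to P's half-filled 3p³ is unfavourable, so Si (3p²) has the more exothermic EA.
Approximate values (kJ/mol): Al 42, Si 134, P 72, Cl 349.
So from lowest to highest: Al < P < Si < Cl.

Al, P, Si, Cl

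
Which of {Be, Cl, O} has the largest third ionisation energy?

Be

IE_3 is the cost of taking one more electron from the +2 cation: Be²⁺ is the bare [He] core; Cl²⁺ still has 5 valence electrons; O²⁺ still has 4 valence electrons.
Core electrons are held far more tightly than valence electrons, so Be tops the IE_3 order.
Valence configurations: Cl²⁺ [Ne]3s²3p³, O²⁺ [He]2s²2p².
Approximate IE_3 values (kJ/mol): Be 14849, Cl 3822, O 5300.
Hence IE_3: Cl < O < Be.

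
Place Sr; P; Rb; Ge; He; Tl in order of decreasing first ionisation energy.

He, P, Ge, Tl, Sr, Rb

He is in period 1, group 18; P is in period 3, group 15; Ge is in period 4, group 14; Rb is in period 5, group 1; Sr is in period 5, group 2; Tl is in period 6, group 13.
Across a period the outer electron is held more tightly (higher IE₁); down a group it sits in a higher shell, more shielded, and comes off more easily.
Here both period and group differ, so the two effects have to be weighed against each other.
Sr > Rb: both are in period 5; the period trend gives Sr the larger value.
Tl > Sr: the two effects oppose for this pair; the across-period effect wins (589 vs 550 kJ/mol).
Ge > Tl: both effects reinforce here, so Ge is clearly the higher of the two.
P > Ge: relative to Ge, both the across-period and down-group shifts push P's first ionization energy up.
He > P: both effects reinforce here, so He is clearly the higher of the two.
Tabulated first ionization energy (kJ/mol): He 2372, P 1012, Ge 762, Rb 403, Sr 550, Tl 589.
So from highest to lowest: He > P > Ge > Tl > Sr > Rb.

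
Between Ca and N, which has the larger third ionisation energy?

Ca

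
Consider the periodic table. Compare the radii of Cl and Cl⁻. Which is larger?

Forming Cl⁻ adds 1 electron to Cl. More electron–electron repulsion in the same shell, with unchanged nuclear charge, lets the cloud expand.
An anion is larger than its parent atom: Cl⁻ > Cl.

Cl⁻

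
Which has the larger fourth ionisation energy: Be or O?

The fourth ionization energy removes an electron from the +3 ion. For each element: Be³⁺ is already 1 electron into the core; O³⁺ still has 3 valence electrons.
Breaking into a closed-shell core is much more expensive than removing a leftover valence electron — Be has the largest IE_4 here.
The numbers (kJ/mol): Be 21007, O 7469.
So the fourth ionization energies run O < Be.

Be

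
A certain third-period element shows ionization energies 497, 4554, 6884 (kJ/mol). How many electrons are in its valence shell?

1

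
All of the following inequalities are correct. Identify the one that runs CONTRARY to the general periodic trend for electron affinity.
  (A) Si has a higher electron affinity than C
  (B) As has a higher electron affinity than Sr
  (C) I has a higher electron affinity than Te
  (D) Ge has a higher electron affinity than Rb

(A)

The general trend: electron affinity increases across a period and decreases down a group.
(A) Si (period 3, group 14) vs C (period 2, group 14): the stated order contradicts the simple trend.
(B) As (period 4, group 15) vs Sr (period 5, group 2): the stated order agrees with the simple trend.
(C) I (period 5, group 17) vs Te (period 5, group 16): the stated order agrees with the simple trend.
(D) Ge (period 4, group 14) vs Rb (period 5, group 1): the stated order agrees with the simple trend.
The exception is (A): Si's larger, more diffuse 3p orbitals accept an added electron slightly more readily than C's compact 2p.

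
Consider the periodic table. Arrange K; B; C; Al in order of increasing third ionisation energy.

Al < B < K < C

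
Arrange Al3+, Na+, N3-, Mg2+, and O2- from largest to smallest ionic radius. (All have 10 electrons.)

All of these have 10 electrons, so size is governed by nuclear charge alone: the more protons, the stronger the pull on the same electron cloud, and the smaller the ion.
Nuclear charges: Al3+ (Z=13), Mg2+ (Z=12), Na+ (Z=11), O2- (Z=8), N3- (Z=7).
Largest to smallest: N3- > O2- > Na+ > Mg2+ > Al3+.

N3-, O2-, Na+, Mg2+, Al3+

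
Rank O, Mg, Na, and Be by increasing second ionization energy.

Mg, Be, O, Na

After 1 electron has been removed, what remains? O⁺ still has 5 valence electrons; Mg⁺ still has 1 valence electron; Na⁺ is the bare [Ne] core; Be⁺ still has 1 valence electron.
Breaking into a closed-shell core is much more expensive than removing a leftover valence electron — Na has the largest IE_2 here.
Valence configurations: O⁺ [He]2s²2p³, Mg⁺ [Ne]3s¹, Be⁺ [He]2s¹.
Approximate IE_2 values (kJ/mol): O 3388, Mg 1451, Na 4562, Be 1757.
Overall IE_2 order: Mg < Be < O < Na.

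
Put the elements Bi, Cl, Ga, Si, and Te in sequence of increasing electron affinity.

Ga < Bi < Si < Te < Cl

Electron affinity generally becomes more exothermic across a period toward the halogens and less exothermic down a group.
Here both period and group differ, so the two effects have to be weighed against each other.
Bi > Ga: period and group pull opposite ways; the across-period shift dominates (91 vs 29 kJ/mol).
Si > Bi: the two effects oppose for this pair; the down-group effect wins (134 vs 91 kJ/mol).
Te > Si: period and group pull opposite ways; the across-period shift dominates (190 vs 134 kJ/mol).
Cl > Te: both effects reinforce here, so Cl is clearly the higher of the two.
Tabulated electron affinity (kJ/mol): Si 134, Cl 349, Ga 29, Te 190, Bi 91.
So from lowest to highest: Ga < Bi < Si < Te < Cl.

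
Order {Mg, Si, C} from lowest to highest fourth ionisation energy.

The fourth ionization energy removes an electron from the +3 ion. For each element: Mg³⁺ is already 1 electron into the core; Si³⁺ still has 1 valence electron; C³⁺ still has 1 valence electron.
Core electrons are held far more tightly than valence electrons, so Mg tops the IE_4 order.
Valence configurations: Si³⁺ [Ne]3s¹, C³⁺ [He]2s¹.
Approximate IE_4 values (kJ/mol): Mg 10543, Si 4356, C 6223.
So the fourth ionization energies run Si < C < Mg.

Si < C < Mg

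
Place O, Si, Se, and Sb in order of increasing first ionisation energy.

Si < Sb < Se < O

Across a period the outer electron is held more tightly (higher IE₁); down a group it sits in a higher shell, more shielded, and comes off more easily.
Here both period and group differ, so the two effects have to be weighed against each other.
Sb > Si: the two effects oppose for this pair; the across-period effect wins (831 vs 786 kJ/mol).
Se > Sb: relative to Sb, both the across-period and down-group shifts push Se's first ionization energy up.
O > Se: O sits above Se in group 16, so the down-group effect alone puts O higher.
Tabulated first ionization energy (kJ/mol): O 1314, Si 786, Se 941, Sb 831.
So from lowest to highest: Si < Sb < Se < O.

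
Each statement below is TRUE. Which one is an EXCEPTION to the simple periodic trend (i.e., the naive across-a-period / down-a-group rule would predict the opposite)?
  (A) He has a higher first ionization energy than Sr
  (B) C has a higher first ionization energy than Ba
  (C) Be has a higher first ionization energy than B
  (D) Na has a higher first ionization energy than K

(C)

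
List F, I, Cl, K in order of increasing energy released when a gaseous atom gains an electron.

K < I < F < Cl

EA tends to increase across a period and decrease down a group, though the pattern is less regular than for IE or radius.
These span different periods and groups, so the two trends combine.
I > K: the two effects oppose for this pair; the across-period effect wins (295 vs 48 kJ/mol).
F > I: they share group 17; the group trend gives F the larger value.
Cl > F: this pair runs against the simple trend — see the exception note.
Note the exception: Cl has a higher electron affinity than F, contrary to the simple trend — F's small 2p subshell makes the incoming electron feel strong e⁻–e⁻ repulsion, so Cl actually releases more energy on gaining an electron.
For reference (kJ/mol): F 328, Cl 349, K 48, I 295.
So from lowest to highest: K < I < F < Cl.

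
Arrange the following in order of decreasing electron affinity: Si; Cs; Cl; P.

Si is in period 3, group 14; P is in period 3, group 15; Cl is in period 3, group 17; Cs is in period 6, group 1.
EA tends to increase across a period and decrease down a group, though the pattern is less regular than for IE or radius.
These span different periods and groups, so the two trends combine.
P > Cs: relative to Cs, both the across-period and down-group shifts push P's electron affinity up.
Si > P: this pair runs against the simple trend — see the exception note.
Cl > Si: both are in period 3; the period trend gives Cl the larger value.
Note the exception: Si has a higher electron affinity than P, contrary to the simple trend — adding an electron to P's half-filled 3p³ is unfavourable, so Si (3p²) has the more exothermic EA.
For reference (kJ/mol): Si 134, P 72, Cl 349, Cs 46.
So from highest to lowest: Cl > Si > P > Cs.

Cl > Si > P > Cs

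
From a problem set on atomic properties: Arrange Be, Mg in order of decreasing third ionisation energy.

Be, Mg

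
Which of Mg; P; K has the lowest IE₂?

Mg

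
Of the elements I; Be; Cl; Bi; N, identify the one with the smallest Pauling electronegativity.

Be

Be is in period 2, group 2; N is in period 2, group 15; Cl is in period 3, group 17; I is in period 5, group 17; Bi is in period 6, group 15.
Electronegativity increases across a period and decreases down a group, tracking effective nuclear charge and atomic size.
Here both period and group differ, so the two effects have to be weighed against each other.
Bi > Be: the two effects oppose for this pair; the across-period effect wins (2.02 vs 1.57).
I > Bi: both effects reinforce here, so I is clearly the higher of the two.
N > I: period and group pull opposite ways; the down-group shift dominates (3.04 vs 2.66).
Cl > N: the two effects oppose for this pair; the across-period effect wins (3.16 vs 3.04).
For reference (Pauling): Be 1.57, N 3.04, Cl 3.16, I 2.66, Bi 2.02.
The smallest Pauling electronegativity among these belongs to Be.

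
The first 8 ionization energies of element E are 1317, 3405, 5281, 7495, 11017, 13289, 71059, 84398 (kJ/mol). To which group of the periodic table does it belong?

Group 16

Look for the largest jump between consecutive ionization energies: IE7/IE6 ≈ 5.3, far larger than any earlier ratio.
That jump marks the point where a core electron is being removed. So the atom has 6 valence electrons.
A main-group element with 6 valence electrons is in group 16.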